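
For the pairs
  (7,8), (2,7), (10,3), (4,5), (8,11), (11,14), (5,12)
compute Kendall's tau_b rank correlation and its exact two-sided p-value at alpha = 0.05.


Step 1: Enumerate the 21 unordered pairs (i,j) with i<j and classify each by sign(x_j-x_i) * sign(y_j-y_i).
  (1,2):dx=-5,dy=-1->C; (1,3):dx=+3,dy=-5->D; (1,4):dx=-3,dy=-3->C; (1,5):dx=+1,dy=+3->C
  (1,6):dx=+4,dy=+6->C; (1,7):dx=-2,dy=+4->D; (2,3):dx=+8,dy=-4->D; (2,4):dx=+2,dy=-2->D
  (2,5):dx=+6,dy=+4->C; (2,6):dx=+9,dy=+7->C; (2,7):dx=+3,dy=+5->C; (3,4):dx=-6,dy=+2->D
  (3,5):dx=-2,dy=+8->D; (3,6):dx=+1,dy=+11->C; (3,7):dx=-5,dy=+9->D; (4,5):dx=+4,dy=+6->C
  (4,6):dx=+7,dy=+9->C; (4,7):dx=+1,dy=+7->C; (5,6):dx=+3,dy=+3->C; (5,7):dx=-3,dy=+1->D
  (6,7):dx=-6,dy=-2->C
Step 2: C = 13, D = 8, total pairs = 21.
Step 3: tau = (C - D)/(n(n-1)/2) = (13 - 8)/21 = 0.238095.
Step 4: Exact two-sided p-value (enumerate n! = 5040 permutations of y under H0): p = 0.561905.
Step 5: alpha = 0.05. fail to reject H0.

tau_b = 0.2381 (C=13, D=8), p = 0.561905, fail to reject H0.


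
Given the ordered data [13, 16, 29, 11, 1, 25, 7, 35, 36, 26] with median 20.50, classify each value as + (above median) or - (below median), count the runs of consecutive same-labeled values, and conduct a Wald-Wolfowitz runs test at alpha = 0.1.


Step 1: Compute median = 20.50; label A = above, B = below.
Labels in order: BBABBABAAA  (n_A = 5, n_B = 5)
Step 2: Count runs R = 6.
Step 3: Under H0 (random ordering), E[R] = 2*n_A*n_B/(n_A+n_B) + 1 = 2*5*5/10 + 1 = 6.0000.
        Var[R] = 2*n_A*n_B*(2*n_A*n_B - n_A - n_B) / ((n_A+n_B)^2 * (n_A+n_B-1)) = 2000/900 = 2.2222.
        SD[R] = 1.4907.
Step 4: R = E[R], so z = 0 with no continuity correction.
Step 5: Two-sided p-value via normal approximation = 2*(1 - Phi(|z|)) = 1.000000.
Step 6: alpha = 0.1. fail to reject H0.

R = 6, z = 0.0000, p = 1.000000, fail to reject H0.


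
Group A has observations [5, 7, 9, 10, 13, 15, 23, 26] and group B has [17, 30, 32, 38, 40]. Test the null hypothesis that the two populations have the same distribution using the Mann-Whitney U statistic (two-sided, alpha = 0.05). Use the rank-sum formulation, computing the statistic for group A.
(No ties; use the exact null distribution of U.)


Step 1: Combine and sort all 13 observations; assign midranks.
sorted (value, group): (5,X), (7,X), (9,X), (10,X), (13,X), (15,X), (17,Y), (23,X), (26,X), (30,Y), (32,Y), (38,Y), (40,Y)
ranks: 5->1, 7->2, 9->3, 10->4, 13->5, 15->6, 17->7, 23->8, 26->9, 30->10, 32->11, 38->12, 40->13
Step 2: Rank sum for X: R1 = 1 + 2 + 3 + 4 + 5 + 6 + 8 + 9 = 38.
Step 3: U_X = R1 - n1(n1+1)/2 = 38 - 8*9/2 = 38 - 36 = 2.
       U_Y = n1*n2 - U_X = 40 - 2 = 38.
Step 4: No ties, so the exact null distribution of U (based on enumerating the C(13,8) = 1287 equally likely rank assignments) gives the two-sided p-value.
Step 5: p-value = 0.006216; compare to alpha = 0.05. reject H0.

U_X = 2, p = 0.006216, reject H0 at alpha = 0.05.


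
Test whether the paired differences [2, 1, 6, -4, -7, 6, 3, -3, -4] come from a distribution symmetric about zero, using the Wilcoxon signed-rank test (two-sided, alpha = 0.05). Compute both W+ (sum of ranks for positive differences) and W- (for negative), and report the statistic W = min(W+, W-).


Step 1: Drop any zero differences (none here) and take |d_i|.
|d| = [2, 1, 6, 4, 7, 6, 3, 3, 4]
Step 2: Midrank |d_i| (ties get averaged ranks).
ranks: |2|->2, |1|->1, |6|->7.5, |4|->5.5, |7|->9, |6|->7.5, |3|->3.5, |3|->3.5, |4|->5.5
Step 3: Attach original signs; sum ranks with positive sign and with negative sign.
W+ = 2 + 1 + 7.5 + 7.5 + 3.5 = 21.5
W- = 5.5 + 9 + 3.5 + 5.5 = 23.5
(Check: W+ + W- = 45 should equal n(n+1)/2 = 45.)
Step 4: Test statistic W = min(W+, W-) = 21.5.
Step 5: Ties in |d|, so use the tie-corrected normal approximation.
        E[W] = n(n+1)/4 = 9*10/4 = 22.5.
        Tie groups: |d|=3 (t=2), |d|=4 (t=2), |d|=6 (t=2); sum(t^3 - t) = 18.
        Var[W] = n(n+1)(2n+1)/24 - sum(t^3-t)/48 = 1710/24 - 18/48 = 70.875.
        z = (W - E[W]) / sqrt(Var[W]) = (21.5 - 22.5) / 8.4187 = -0.1188.
        Two-sided p = 2*Phi(z) = 0.905447.
Step 6: alpha = 0.05. fail to reject H0.

W+ = 21.5, W- = 23.5, W = min = 21.5, p = 0.905447, fail to reject H0.


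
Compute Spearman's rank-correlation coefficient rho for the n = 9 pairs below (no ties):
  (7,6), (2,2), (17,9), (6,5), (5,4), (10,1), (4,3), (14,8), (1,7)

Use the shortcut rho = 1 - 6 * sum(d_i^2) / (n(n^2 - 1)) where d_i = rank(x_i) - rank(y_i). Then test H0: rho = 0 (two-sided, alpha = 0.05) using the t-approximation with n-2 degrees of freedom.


Step 1: Rank x and y separately (midranks; no ties here).
rank(x): 7->6, 2->2, 17->9, 6->5, 5->4, 10->7, 4->3, 14->8, 1->1
rank(y): 6->6, 2->2, 9->9, 5->5, 4->4, 1->1, 3->3, 8->8, 7->7
Step 2: d_i = R_x(i) - R_y(i); compute d_i^2.
  (6-6)^2=0, (2-2)^2=0, (9-9)^2=0, (5-5)^2=0, (4-4)^2=0, (7-1)^2=36, (3-3)^2=0, (8-8)^2=0, (1-7)^2=36
sum(d^2) = 72.
Step 3: rho = 1 - 6*72 / (9*(9^2 - 1)) = 1 - 432/720 = 0.400000.
Step 4: Under H0, t = rho * sqrt((n-2)/(1-rho^2)) = 1.1547 ~ t(7).
Step 5: Two-sided p-value from the t-distribution with 7 df = 0.286105.
Step 6: alpha = 0.05. fail to reject H0.

rho = 0.4000, p = 0.286105, fail to reject H0 at alpha = 0.05.


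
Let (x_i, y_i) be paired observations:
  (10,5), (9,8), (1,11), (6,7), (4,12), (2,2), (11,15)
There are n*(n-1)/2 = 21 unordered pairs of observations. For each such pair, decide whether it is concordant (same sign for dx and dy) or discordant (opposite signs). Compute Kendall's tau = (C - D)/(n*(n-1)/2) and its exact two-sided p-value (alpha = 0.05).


Step 1: Enumerate the 21 unordered pairs (i,j) with i<j and classify each by sign(x_j-x_i) * sign(y_j-y_i).
  (1,2):dx=-1,dy=+3->D; (1,3):dx=-9,dy=+6->D; (1,4):dx=-4,dy=+2->D; (1,5):dx=-6,dy=+7->D
  (1,6):dx=-8,dy=-3->C; (1,7):dx=+1,dy=+10->C; (2,3):dx=-8,dy=+3->D; (2,4):dx=-3,dy=-1->C
  (2,5):dx=-5,dy=+4->D; (2,6):dx=-7,dy=-6->C; (2,7):dx=+2,dy=+7->C; (3,4):dx=+5,dy=-4->D
  (3,5):dx=+3,dy=+1->C; (3,6):dx=+1,dy=-9->D; (3,7):dx=+10,dy=+4->C; (4,5):dx=-2,dy=+5->D
  (4,6):dx=-4,dy=-5->C; (4,7):dx=+5,dy=+8->C; (5,6):dx=-2,dy=-10->C; (5,7):dx=+7,dy=+3->C
  (6,7):dx=+9,dy=+13->C
Step 2: C = 12, D = 9, total pairs = 21.
Step 3: tau = (C - D)/(n(n-1)/2) = (12 - 9)/21 = 0.142857.
Step 4: Exact two-sided p-value (enumerate n! = 5040 permutations of y under H0): p = 0.772619.
Step 5: alpha = 0.05. fail to reject H0.

tau_b = 0.1429 (C=12, D=9), p = 0.772619, fail to reject H0.


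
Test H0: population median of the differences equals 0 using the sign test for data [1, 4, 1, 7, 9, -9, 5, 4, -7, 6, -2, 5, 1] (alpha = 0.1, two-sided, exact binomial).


Step 1: Discard zero differences. Original n = 13; n_eff = number of nonzero differences = 13.
Nonzero differences (with sign): +1, +4, +1, +7, +9, -9, +5, +4, -7, +6, -2, +5, +1
Step 2: Count signs: positive = 10, negative = 3.
Step 3: Under H0: P(positive) = 0.5, so the number of positives S ~ Bin(13, 0.5).
Step 4: Two-sided exact p-value = sum of Bin(13,0.5) probabilities at or below the observed probability = 0.092285.
Step 5: alpha = 0.1. reject H0.

n_eff = 13, pos = 10, neg = 3, p = 0.092285, reject H0.


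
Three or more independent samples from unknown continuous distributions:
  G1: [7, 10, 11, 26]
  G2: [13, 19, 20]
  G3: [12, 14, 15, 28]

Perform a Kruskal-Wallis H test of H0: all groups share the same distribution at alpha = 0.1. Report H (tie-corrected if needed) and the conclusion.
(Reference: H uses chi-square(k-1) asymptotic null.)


Step 1: Combine all N = 11 observations and assign midranks.
sorted (value, group, rank): (7,G1,1), (10,G1,2), (11,G1,3), (12,G3,4), (13,G2,5), (14,G3,6), (15,G3,7), (19,G2,8), (20,G2,9), (26,G1,10), (28,G3,11)
Step 2: Sum ranks within each group.
R_1 = 16 (n_1 = 4)
R_2 = 22 (n_2 = 3)
R_3 = 28 (n_3 = 4)
Step 3: H = 12/(N(N+1)) * sum(R_i^2/n_i) - 3(N+1)
     = 12/(11*12) * (16^2/4 + 22^2/3 + 28^2/4) - 3*12
     = 0.090909 * 421.333 - 36
     = 2.303030.
Step 4: No ties, so H is used without correction.
Step 5: Under H0, H ~ chi^2(2); p-value = 0.316157.
Step 6: alpha = 0.1. fail to reject H0.

H = 2.3030, df = 2, p = 0.316157, fail to reject H0.


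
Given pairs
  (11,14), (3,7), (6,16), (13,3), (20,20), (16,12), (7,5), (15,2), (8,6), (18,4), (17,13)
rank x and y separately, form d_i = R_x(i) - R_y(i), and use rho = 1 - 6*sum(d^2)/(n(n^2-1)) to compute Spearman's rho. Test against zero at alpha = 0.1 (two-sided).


Step 1: Rank x and y separately (midranks; no ties here).
rank(x): 11->5, 3->1, 6->2, 13->6, 20->11, 16->8, 7->3, 15->7, 8->4, 18->10, 17->9
rank(y): 14->9, 7->6, 16->10, 3->2, 20->11, 12->7, 5->4, 2->1, 6->5, 4->3, 13->8
Step 2: d_i = R_x(i) - R_y(i); compute d_i^2.
  (5-9)^2=16, (1-6)^2=25, (2-10)^2=64, (6-2)^2=16, (11-11)^2=0, (8-7)^2=1, (3-4)^2=1, (7-1)^2=36, (4-5)^2=1, (10-3)^2=49, (9-8)^2=1
sum(d^2) = 210.
Step 3: rho = 1 - 6*210 / (11*(11^2 - 1)) = 1 - 1260/1320 = 0.045455.
Step 4: Under H0, t = rho * sqrt((n-2)/(1-rho^2)) = 0.1365 ~ t(9).
Step 5: Two-sided p-value from the t-distribution with 9 df = 0.894427.
Step 6: alpha = 0.1. fail to reject H0.

rho = 0.0455, p = 0.894427, fail to reject H0 at alpha = 0.1.


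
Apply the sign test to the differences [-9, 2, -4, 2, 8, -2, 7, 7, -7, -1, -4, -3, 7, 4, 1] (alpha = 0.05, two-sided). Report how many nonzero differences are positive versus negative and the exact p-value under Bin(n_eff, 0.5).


Step 1: Discard zero differences. Original n = 15; n_eff = number of nonzero differences = 15.
Nonzero differences (with sign): -9, +2, -4, +2, +8, -2, +7, +7, -7, -1, -4, -3, +7, +4, +1
Step 2: Count signs: positive = 8, negative = 7.
Step 3: Under H0: P(positive) = 0.5, so the number of positives S ~ Bin(15, 0.5).
Step 4: Two-sided exact p-value = sum of Bin(15,0.5) probabilities at or below the observed probability = 1.000000.
Step 5: alpha = 0.05. fail to reject H0.

n_eff = 15, pos = 8, neg = 7, p = 1.000000, fail to reject H0.


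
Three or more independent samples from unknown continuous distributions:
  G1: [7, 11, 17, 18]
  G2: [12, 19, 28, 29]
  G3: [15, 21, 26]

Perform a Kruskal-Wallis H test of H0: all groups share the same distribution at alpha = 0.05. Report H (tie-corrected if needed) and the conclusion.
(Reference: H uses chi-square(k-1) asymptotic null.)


Step 1: Combine all N = 11 observations and assign midranks.
sorted (value, group, rank): (7,G1,1), (11,G1,2), (12,G2,3), (15,G3,4), (17,G1,5), (18,G1,6), (19,G2,7), (21,G3,8), (26,G3,9), (28,G2,10), (29,G2,11)
Step 2: Sum ranks within each group.
R_1 = 14 (n_1 = 4)
R_2 = 31 (n_2 = 4)
R_3 = 21 (n_3 = 3)
Step 3: H = 12/(N(N+1)) * sum(R_i^2/n_i) - 3(N+1)
     = 12/(11*12) * (14^2/4 + 31^2/4 + 21^2/3) - 3*12
     = 0.090909 * 436.25 - 36
     = 3.659091.
Step 4: No ties, so H is used without correction.
Step 5: Under H0, H ~ chi^2(2); p-value = 0.160486.
Step 6: alpha = 0.05. fail to reject H0.

H = 3.6591, df = 2, p = 0.160486, fail to reject H0.


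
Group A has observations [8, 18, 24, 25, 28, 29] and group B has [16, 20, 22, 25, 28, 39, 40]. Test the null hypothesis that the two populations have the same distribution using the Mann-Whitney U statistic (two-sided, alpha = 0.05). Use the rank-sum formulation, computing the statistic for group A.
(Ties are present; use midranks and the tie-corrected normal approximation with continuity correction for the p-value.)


Step 1: Combine and sort all 13 observations; assign midranks.
sorted (value, group): (8,X), (16,Y), (18,X), (20,Y), (22,Y), (24,X), (25,X), (25,Y), (28,X), (28,Y), (29,X), (39,Y), (40,Y)
ranks: 8->1, 16->2, 18->3, 20->4, 22->5, 24->6, 25->7.5, 25->7.5, 28->9.5, 28->9.5, 29->11, 39->12, 40->13
Step 2: Rank sum for X: R1 = 1 + 3 + 6 + 7.5 + 9.5 + 11 = 38.
Step 3: U_X = R1 - n1(n1+1)/2 = 38 - 6*7/2 = 38 - 21 = 17.
       U_Y = n1*n2 - U_X = 42 - 17 = 25.
Step 4: Ties are present, so use the tie-corrected normal approximation (with continuity correction) for the p-value.
Step 5: p-value = 0.616104; compare to alpha = 0.05. fail to reject H0.

U_X = 17, p = 0.616104, fail to reject H0 at alpha = 0.05.


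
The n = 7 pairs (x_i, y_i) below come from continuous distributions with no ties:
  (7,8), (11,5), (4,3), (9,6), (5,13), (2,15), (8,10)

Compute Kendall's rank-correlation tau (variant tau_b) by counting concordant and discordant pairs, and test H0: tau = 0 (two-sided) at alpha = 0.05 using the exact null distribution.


Step 1: Enumerate the 21 unordered pairs (i,j) with i<j and classify each by sign(x_j-x_i) * sign(y_j-y_i).
  (1,2):dx=+4,dy=-3->D; (1,3):dx=-3,dy=-5->C; (1,4):dx=+2,dy=-2->D; (1,5):dx=-2,dy=+5->D
  (1,6):dx=-5,dy=+7->D; (1,7):dx=+1,dy=+2->C; (2,3):dx=-7,dy=-2->C; (2,4):dx=-2,dy=+1->D
  (2,5):dx=-6,dy=+8->D; (2,6):dx=-9,dy=+10->D; (2,7):dx=-3,dy=+5->D; (3,4):dx=+5,dy=+3->C
  (3,5):dx=+1,dy=+10->C; (3,6):dx=-2,dy=+12->D; (3,7):dx=+4,dy=+7->C; (4,5):dx=-4,dy=+7->D
  (4,6):dx=-7,dy=+9->D; (4,7):dx=-1,dy=+4->D; (5,6):dx=-3,dy=+2->D; (5,7):dx=+3,dy=-3->D
  (6,7):dx=+6,dy=-5->D
Step 2: C = 6, D = 15, total pairs = 21.
Step 3: tau = (C - D)/(n(n-1)/2) = (6 - 15)/21 = -0.428571.
Step 4: Exact two-sided p-value (enumerate n! = 5040 permutations of y under H0): p = 0.238889.
Step 5: alpha = 0.05. fail to reject H0.

tau_b = -0.4286 (C=6, D=15), p = 0.238889, fail to reject H0.


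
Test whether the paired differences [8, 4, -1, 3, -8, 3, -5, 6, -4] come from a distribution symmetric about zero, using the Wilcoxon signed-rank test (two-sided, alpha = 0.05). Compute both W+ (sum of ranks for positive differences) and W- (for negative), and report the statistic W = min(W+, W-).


Step 1: Drop any zero differences (none here) and take |d_i|.
|d| = [8, 4, 1, 3, 8, 3, 5, 6, 4]
Step 2: Midrank |d_i| (ties get averaged ranks).
ranks: |8|->8.5, |4|->4.5, |1|->1, |3|->2.5, |8|->8.5, |3|->2.5, |5|->6, |6|->7, |4|->4.5
Step 3: Attach original signs; sum ranks with positive sign and with negative sign.
W+ = 8.5 + 4.5 + 2.5 + 2.5 + 7 = 25
W- = 1 + 8.5 + 6 + 4.5 = 20
(Check: W+ + W- = 45 should equal n(n+1)/2 = 45.)
Step 4: Test statistic W = min(W+, W-) = 20.
Step 5: Ties in |d|, so use the tie-corrected normal approximation.
        E[W] = n(n+1)/4 = 9*10/4 = 22.5.
        Tie groups: |d|=3 (t=2), |d|=4 (t=2), |d|=8 (t=2); sum(t^3 - t) = 18.
        Var[W] = n(n+1)(2n+1)/24 - sum(t^3-t)/48 = 1710/24 - 18/48 = 70.875.
        z = (W - E[W]) / sqrt(Var[W]) = (20 - 22.5) / 8.4187 = -0.2970.
        Two-sided p = 2*Phi(z) = 0.766499.
Step 6: alpha = 0.05. fail to reject H0.

W+ = 25, W- = 20, W = min = 20, p = 0.766499, fail to reject H0.


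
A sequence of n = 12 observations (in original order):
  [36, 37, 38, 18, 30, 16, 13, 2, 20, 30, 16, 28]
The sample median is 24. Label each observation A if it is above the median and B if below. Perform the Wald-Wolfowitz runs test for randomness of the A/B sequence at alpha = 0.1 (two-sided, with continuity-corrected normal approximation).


Step 1: Compute median = 24; label A = above, B = below.
Labels in order: AAABABBBBABA  (n_A = 6, n_B = 6)
Step 2: Count runs R = 7.
Step 3: Under H0 (random ordering), E[R] = 2*n_A*n_B/(n_A+n_B) + 1 = 2*6*6/12 + 1 = 7.0000.
        Var[R] = 2*n_A*n_B*(2*n_A*n_B - n_A - n_B) / ((n_A+n_B)^2 * (n_A+n_B-1)) = 4320/1584 = 2.7273.
        SD[R] = 1.6514.
Step 4: R = E[R], so z = 0 with no continuity correction.
Step 5: Two-sided p-value via normal approximation = 2*(1 - Phi(|z|)) = 1.000000.
Step 6: alpha = 0.1. fail to reject H0.

R = 7, z = 0.0000, p = 1.000000, fail to reject H0.


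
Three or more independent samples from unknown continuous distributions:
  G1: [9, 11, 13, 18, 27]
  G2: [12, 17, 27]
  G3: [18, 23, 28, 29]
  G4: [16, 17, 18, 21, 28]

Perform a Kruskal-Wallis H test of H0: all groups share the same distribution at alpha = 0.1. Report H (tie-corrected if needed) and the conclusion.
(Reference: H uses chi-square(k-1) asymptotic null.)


Step 1: Combine all N = 17 observations and assign midranks.
sorted (value, group, rank): (9,G1,1), (11,G1,2), (12,G2,3), (13,G1,4), (16,G4,5), (17,G2,6.5), (17,G4,6.5), (18,G1,9), (18,G3,9), (18,G4,9), (21,G4,11), (23,G3,12), (27,G1,13.5), (27,G2,13.5), (28,G3,15.5), (28,G4,15.5), (29,G3,17)
Step 2: Sum ranks within each group.
R_1 = 29.5 (n_1 = 5)
R_2 = 23 (n_2 = 3)
R_3 = 53.5 (n_3 = 4)
R_4 = 47 (n_4 = 5)
Step 3: H = 12/(N(N+1)) * sum(R_i^2/n_i) - 3(N+1)
     = 12/(17*18) * (29.5^2/5 + 23^2/3 + 53.5^2/4 + 47^2/5) - 3*18
     = 0.039216 * 1507.75 - 54
     = 5.127288.
Step 4: Ties present; correction factor C = 1 - 42/(17^3 - 17) = 0.991422. Corrected H = 5.127288 / 0.991422 = 5.171652.
Step 5: Under H0, H ~ chi^2(3); p-value = 0.159651.
Step 6: alpha = 0.1. fail to reject H0.

H = 5.1717, df = 3, p = 0.159651, fail to reject H0.


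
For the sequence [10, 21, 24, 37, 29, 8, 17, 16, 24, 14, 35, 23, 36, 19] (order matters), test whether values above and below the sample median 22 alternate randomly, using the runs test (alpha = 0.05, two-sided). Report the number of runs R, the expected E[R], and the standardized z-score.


Step 1: Compute median = 22; label A = above, B = below.
Labels in order: BBAAABBBABAAAB  (n_A = 7, n_B = 7)
Step 2: Count runs R = 7.
Step 3: Under H0 (random ordering), E[R] = 2*n_A*n_B/(n_A+n_B) + 1 = 2*7*7/14 + 1 = 8.0000.
        Var[R] = 2*n_A*n_B*(2*n_A*n_B - n_A - n_B) / ((n_A+n_B)^2 * (n_A+n_B-1)) = 8232/2548 = 3.2308.
        SD[R] = 1.7974.
Step 4: Continuity-corrected z = (R + 0.5 - E[R]) / SD[R] = (7 + 0.5 - 8.0000) / 1.7974 = -0.2782.
Step 5: Two-sided p-value via normal approximation = 2*(1 - Phi(|z|)) = 0.780879.
Step 6: alpha = 0.05. fail to reject H0.

R = 7, z = -0.2782, p = 0.780879, fail to reject H0.


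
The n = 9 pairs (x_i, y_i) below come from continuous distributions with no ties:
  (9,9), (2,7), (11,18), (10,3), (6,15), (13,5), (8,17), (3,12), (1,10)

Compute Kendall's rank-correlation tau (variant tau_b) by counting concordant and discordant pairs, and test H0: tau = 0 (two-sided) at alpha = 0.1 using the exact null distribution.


Step 1: Enumerate the 36 unordered pairs (i,j) with i<j and classify each by sign(x_j-x_i) * sign(y_j-y_i).
  (1,2):dx=-7,dy=-2->C; (1,3):dx=+2,dy=+9->C; (1,4):dx=+1,dy=-6->D; (1,5):dx=-3,dy=+6->D
  (1,6):dx=+4,dy=-4->D; (1,7):dx=-1,dy=+8->D; (1,8):dx=-6,dy=+3->D; (1,9):dx=-8,dy=+1->D
  (2,3):dx=+9,dy=+11->C; (2,4):dx=+8,dy=-4->D; (2,5):dx=+4,dy=+8->C; (2,6):dx=+11,dy=-2->D
  (2,7):dx=+6,dy=+10->C; (2,8):dx=+1,dy=+5->C; (2,9):dx=-1,dy=+3->D; (3,4):dx=-1,dy=-15->C
  (3,5):dx=-5,dy=-3->C; (3,6):dx=+2,dy=-13->D; (3,7):dx=-3,dy=-1->C; (3,8):dx=-8,dy=-6->C
  (3,9):dx=-10,dy=-8->C; (4,5):dx=-4,dy=+12->D; (4,6):dx=+3,dy=+2->C; (4,7):dx=-2,dy=+14->D
  (4,8):dx=-7,dy=+9->D; (4,9):dx=-9,dy=+7->D; (5,6):dx=+7,dy=-10->D; (5,7):dx=+2,dy=+2->C
  (5,8):dx=-3,dy=-3->C; (5,9):dx=-5,dy=-5->C; (6,7):dx=-5,dy=+12->D; (6,8):dx=-10,dy=+7->D
  (6,9):dx=-12,dy=+5->D; (7,8):dx=-5,dy=-5->C; (7,9):dx=-7,dy=-7->C; (8,9):dx=-2,dy=-2->C
Step 2: C = 18, D = 18, total pairs = 36.
Step 3: tau = (C - D)/(n(n-1)/2) = (18 - 18)/36 = 0.000000.
Step 4: Exact two-sided p-value (enumerate n! = 362880 permutations of y under H0): p = 1.000000.
Step 5: alpha = 0.1. fail to reject H0.

tau_b = 0.0000 (C=18, D=18), p = 1.000000, fail to reject H0.


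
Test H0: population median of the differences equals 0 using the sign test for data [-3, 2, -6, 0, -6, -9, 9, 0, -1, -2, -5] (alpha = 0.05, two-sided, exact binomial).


Step 1: Discard zero differences. Original n = 11; n_eff = number of nonzero differences = 9.
Nonzero differences (with sign): -3, +2, -6, -6, -9, +9, -1, -2, -5
Step 2: Count signs: positive = 2, negative = 7.
Step 3: Under H0: P(positive) = 0.5, so the number of positives S ~ Bin(9, 0.5).
Step 4: Two-sided exact p-value = sum of Bin(9,0.5) probabilities at or below the observed probability = 0.179688.
Step 5: alpha = 0.05. fail to reject H0.

n_eff = 9, pos = 2, neg = 7, p = 0.179688, fail to reject H0.


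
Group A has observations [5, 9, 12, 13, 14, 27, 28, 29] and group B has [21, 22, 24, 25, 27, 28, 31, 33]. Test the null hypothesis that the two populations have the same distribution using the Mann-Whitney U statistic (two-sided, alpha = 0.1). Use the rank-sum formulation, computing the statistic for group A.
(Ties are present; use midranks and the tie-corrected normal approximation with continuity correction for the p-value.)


Step 1: Combine and sort all 16 observations; assign midranks.
sorted (value, group): (5,X), (9,X), (12,X), (13,X), (14,X), (21,Y), (22,Y), (24,Y), (25,Y), (27,X), (27,Y), (28,X), (28,Y), (29,X), (31,Y), (33,Y)
ranks: 5->1, 9->2, 12->3, 13->4, 14->5, 21->6, 22->7, 24->8, 25->9, 27->10.5, 27->10.5, 28->12.5, 28->12.5, 29->14, 31->15, 33->16
Step 2: Rank sum for X: R1 = 1 + 2 + 3 + 4 + 5 + 10.5 + 12.5 + 14 = 52.
Step 3: U_X = R1 - n1(n1+1)/2 = 52 - 8*9/2 = 52 - 36 = 16.
       U_Y = n1*n2 - U_X = 64 - 16 = 48.
Step 4: Ties are present, so use the tie-corrected normal approximation (with continuity correction) for the p-value.
Step 5: p-value = 0.103054; compare to alpha = 0.1. fail to reject H0.

U_X = 16, p = 0.103054, fail to reject H0 at alpha = 0.1.


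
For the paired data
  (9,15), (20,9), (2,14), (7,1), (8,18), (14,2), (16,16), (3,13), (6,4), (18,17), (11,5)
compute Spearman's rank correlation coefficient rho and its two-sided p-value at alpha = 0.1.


Step 1: Rank x and y separately (midranks; no ties here).
rank(x): 9->6, 20->11, 2->1, 7->4, 8->5, 14->8, 16->9, 3->2, 6->3, 18->10, 11->7
rank(y): 15->8, 9->5, 14->7, 1->1, 18->11, 2->2, 16->9, 13->6, 4->3, 17->10, 5->4
Step 2: d_i = R_x(i) - R_y(i); compute d_i^2.
  (6-8)^2=4, (11-5)^2=36, (1-7)^2=36, (4-1)^2=9, (5-11)^2=36, (8-2)^2=36, (9-9)^2=0, (2-6)^2=16, (3-3)^2=0, (10-10)^2=0, (7-4)^2=9
sum(d^2) = 182.
Step 3: rho = 1 - 6*182 / (11*(11^2 - 1)) = 1 - 1092/1320 = 0.172727.
Step 4: Under H0, t = rho * sqrt((n-2)/(1-rho^2)) = 0.5261 ~ t(9).
Step 5: Two-sided p-value from the t-distribution with 9 df = 0.611542.
Step 6: alpha = 0.1. fail to reject H0.

rho = 0.1727, p = 0.611542, fail to reject H0 at alpha = 0.1.


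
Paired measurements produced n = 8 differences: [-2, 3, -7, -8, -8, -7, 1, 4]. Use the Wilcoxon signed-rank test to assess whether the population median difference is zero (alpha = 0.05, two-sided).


Step 1: Drop any zero differences (none here) and take |d_i|.
|d| = [2, 3, 7, 8, 8, 7, 1, 4]
Step 2: Midrank |d_i| (ties get averaged ranks).
ranks: |2|->2, |3|->3, |7|->5.5, |8|->7.5, |8|->7.5, |7|->5.5, |1|->1, |4|->4
Step 3: Attach original signs; sum ranks with positive sign and with negative sign.
W+ = 3 + 1 + 4 = 8
W- = 2 + 5.5 + 7.5 + 7.5 + 5.5 = 28
(Check: W+ + W- = 36 should equal n(n+1)/2 = 36.)
Step 4: Test statistic W = min(W+, W-) = 8.
Step 5: Ties in |d|, so use the tie-corrected normal approximation.
        E[W] = n(n+1)/4 = 8*9/4 = 18.
        Tie groups: |d|=7 (t=2), |d|=8 (t=2); sum(t^3 - t) = 12.
        Var[W] = n(n+1)(2n+1)/24 - sum(t^3-t)/48 = 1224/24 - 12/48 = 50.75.
        z = (W - E[W]) / sqrt(Var[W]) = (8 - 18) / 7.1239 = -1.4037.
        Two-sided p = 2*Phi(z) = 0.160401.
Step 6: alpha = 0.05. fail to reject H0.

W+ = 8, W- = 28, W = min = 8, p = 0.160401, fail to reject H0.


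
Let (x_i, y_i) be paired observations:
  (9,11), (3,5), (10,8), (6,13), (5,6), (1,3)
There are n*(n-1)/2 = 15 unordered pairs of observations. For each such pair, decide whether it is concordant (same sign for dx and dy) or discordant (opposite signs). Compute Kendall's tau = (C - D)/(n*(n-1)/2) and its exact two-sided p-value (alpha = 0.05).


Step 1: Enumerate the 15 unordered pairs (i,j) with i<j and classify each by sign(x_j-x_i) * sign(y_j-y_i).
  (1,2):dx=-6,dy=-6->C; (1,3):dx=+1,dy=-3->D; (1,4):dx=-3,dy=+2->D; (1,5):dx=-4,dy=-5->C
  (1,6):dx=-8,dy=-8->C; (2,3):dx=+7,dy=+3->C; (2,4):dx=+3,dy=+8->C; (2,5):dx=+2,dy=+1->C
  (2,6):dx=-2,dy=-2->C; (3,4):dx=-4,dy=+5->D; (3,5):dx=-5,dy=-2->C; (3,6):dx=-9,dy=-5->C
  (4,5):dx=-1,dy=-7->C; (4,6):dx=-5,dy=-10->C; (5,6):dx=-4,dy=-3->C
Step 2: C = 12, D = 3, total pairs = 15.
Step 3: tau = (C - D)/(n(n-1)/2) = (12 - 3)/15 = 0.600000.
Step 4: Exact two-sided p-value (enumerate n! = 720 permutations of y under H0): p = 0.136111.
Step 5: alpha = 0.05. fail to reject H0.

tau_b = 0.6000 (C=12, D=3), p = 0.136111, fail to reject H0.


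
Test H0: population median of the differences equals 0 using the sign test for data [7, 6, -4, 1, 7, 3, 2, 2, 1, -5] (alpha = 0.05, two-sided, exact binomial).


Step 1: Discard zero differences. Original n = 10; n_eff = number of nonzero differences = 10.
Nonzero differences (with sign): +7, +6, -4, +1, +7, +3, +2, +2, +1, -5
Step 2: Count signs: positive = 8, negative = 2.
Step 3: Under H0: P(positive) = 0.5, so the number of positives S ~ Bin(10, 0.5).
Step 4: Two-sided exact p-value = sum of Bin(10,0.5) probabilities at or below the observed probability = 0.109375.
Step 5: alpha = 0.05. fail to reject H0.

n_eff = 10, pos = 8, neg = 2, p = 0.109375, fail to reject H0.


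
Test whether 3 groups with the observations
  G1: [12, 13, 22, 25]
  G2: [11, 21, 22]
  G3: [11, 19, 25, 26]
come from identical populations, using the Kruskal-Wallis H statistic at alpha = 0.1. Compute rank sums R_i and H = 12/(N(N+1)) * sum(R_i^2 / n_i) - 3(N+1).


Step 1: Combine all N = 11 observations and assign midranks.
sorted (value, group, rank): (11,G2,1.5), (11,G3,1.5), (12,G1,3), (13,G1,4), (19,G3,5), (21,G2,6), (22,G1,7.5), (22,G2,7.5), (25,G1,9.5), (25,G3,9.5), (26,G3,11)
Step 2: Sum ranks within each group.
R_1 = 24 (n_1 = 4)
R_2 = 15 (n_2 = 3)
R_3 = 27 (n_3 = 4)
Step 3: H = 12/(N(N+1)) * sum(R_i^2/n_i) - 3(N+1)
     = 12/(11*12) * (24^2/4 + 15^2/3 + 27^2/4) - 3*12
     = 0.090909 * 401.25 - 36
     = 0.477273.
Step 4: Ties present; correction factor C = 1 - 18/(11^3 - 11) = 0.986364. Corrected H = 0.477273 / 0.986364 = 0.483871.
Step 5: Under H0, H ~ chi^2(2); p-value = 0.785107.
Step 6: alpha = 0.1. fail to reject H0.

H = 0.4839, df = 2, p = 0.785107, fail to reject H0.


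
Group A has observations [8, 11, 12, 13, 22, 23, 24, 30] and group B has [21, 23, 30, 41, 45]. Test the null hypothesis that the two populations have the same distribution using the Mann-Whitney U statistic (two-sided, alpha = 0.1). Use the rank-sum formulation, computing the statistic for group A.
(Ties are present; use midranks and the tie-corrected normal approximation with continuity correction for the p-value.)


Step 1: Combine and sort all 13 observations; assign midranks.
sorted (value, group): (8,X), (11,X), (12,X), (13,X), (21,Y), (22,X), (23,X), (23,Y), (24,X), (30,X), (30,Y), (41,Y), (45,Y)
ranks: 8->1, 11->2, 12->3, 13->4, 21->5, 22->6, 23->7.5, 23->7.5, 24->9, 30->10.5, 30->10.5, 41->12, 45->13
Step 2: Rank sum for X: R1 = 1 + 2 + 3 + 4 + 6 + 7.5 + 9 + 10.5 = 43.
Step 3: U_X = R1 - n1(n1+1)/2 = 43 - 8*9/2 = 43 - 36 = 7.
       U_Y = n1*n2 - U_X = 40 - 7 = 33.
Step 4: Ties are present, so use the tie-corrected normal approximation (with continuity correction) for the p-value.
Step 5: p-value = 0.066526; compare to alpha = 0.1. reject H0.

U_X = 7, p = 0.066526, reject H0 at alpha = 0.1.


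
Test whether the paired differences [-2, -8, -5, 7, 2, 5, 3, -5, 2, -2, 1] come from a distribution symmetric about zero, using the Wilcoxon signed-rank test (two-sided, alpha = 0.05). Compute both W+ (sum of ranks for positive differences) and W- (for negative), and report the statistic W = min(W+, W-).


Step 1: Drop any zero differences (none here) and take |d_i|.
|d| = [2, 8, 5, 7, 2, 5, 3, 5, 2, 2, 1]
Step 2: Midrank |d_i| (ties get averaged ranks).
ranks: |2|->3.5, |8|->11, |5|->8, |7|->10, |2|->3.5, |5|->8, |3|->6, |5|->8, |2|->3.5, |2|->3.5, |1|->1
Step 3: Attach original signs; sum ranks with positive sign and with negative sign.
W+ = 10 + 3.5 + 8 + 6 + 3.5 + 1 = 32
W- = 3.5 + 11 + 8 + 8 + 3.5 = 34
(Check: W+ + W- = 66 should equal n(n+1)/2 = 66.)
Step 4: Test statistic W = min(W+, W-) = 32.
Step 5: Ties in |d|, so use the tie-corrected normal approximation.
        E[W] = n(n+1)/4 = 11*12/4 = 33.
        Tie groups: |d|=2 (t=4), |d|=5 (t=3); sum(t^3 - t) = 84.
        Var[W] = n(n+1)(2n+1)/24 - sum(t^3-t)/48 = 3036/24 - 84/48 = 124.75.
        z = (W - E[W]) / sqrt(Var[W]) = (32 - 33) / 11.1692 = -0.0895.
        Two-sided p = 2*Phi(z) = 0.928659.
Step 6: alpha = 0.05. fail to reject H0.

W+ = 32, W- = 34, W = min = 32, p = 0.928659, fail to reject H0.


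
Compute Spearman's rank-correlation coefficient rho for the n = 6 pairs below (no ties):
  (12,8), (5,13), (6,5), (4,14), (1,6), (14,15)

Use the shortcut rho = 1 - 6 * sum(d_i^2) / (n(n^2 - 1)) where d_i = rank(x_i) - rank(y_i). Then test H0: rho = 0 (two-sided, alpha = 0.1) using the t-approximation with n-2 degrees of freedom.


Step 1: Rank x and y separately (midranks; no ties here).
rank(x): 12->5, 5->3, 6->4, 4->2, 1->1, 14->6
rank(y): 8->3, 13->4, 5->1, 14->5, 6->2, 15->6
Step 2: d_i = R_x(i) - R_y(i); compute d_i^2.
  (5-3)^2=4, (3-4)^2=1, (4-1)^2=9, (2-5)^2=9, (1-2)^2=1, (6-6)^2=0
sum(d^2) = 24.
Step 3: rho = 1 - 6*24 / (6*(6^2 - 1)) = 1 - 144/210 = 0.314286.
Step 4: Under H0, t = rho * sqrt((n-2)/(1-rho^2)) = 0.6621 ~ t(4).
Step 5: Two-sided p-value from the t-distribution with 4 df = 0.544093.
Step 6: alpha = 0.1. fail to reject H0.

rho = 0.3143, p = 0.544093, fail to reject H0 at alpha = 0.1.


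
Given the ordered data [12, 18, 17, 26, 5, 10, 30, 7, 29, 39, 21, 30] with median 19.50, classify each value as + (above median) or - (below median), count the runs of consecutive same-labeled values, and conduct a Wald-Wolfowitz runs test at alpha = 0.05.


Step 1: Compute median = 19.50; label A = above, B = below.
Labels in order: BBBABBABAAAA  (n_A = 6, n_B = 6)
Step 2: Count runs R = 6.
Step 3: Under H0 (random ordering), E[R] = 2*n_A*n_B/(n_A+n_B) + 1 = 2*6*6/12 + 1 = 7.0000.
        Var[R] = 2*n_A*n_B*(2*n_A*n_B - n_A - n_B) / ((n_A+n_B)^2 * (n_A+n_B-1)) = 4320/1584 = 2.7273.
        SD[R] = 1.6514.
Step 4: Continuity-corrected z = (R + 0.5 - E[R]) / SD[R] = (6 + 0.5 - 7.0000) / 1.6514 = -0.3028.
Step 5: Two-sided p-value via normal approximation = 2*(1 - Phi(|z|)) = 0.762069.
Step 6: alpha = 0.05. fail to reject H0.

R = 6, z = -0.3028, p = 0.762069, fail to reject H0.


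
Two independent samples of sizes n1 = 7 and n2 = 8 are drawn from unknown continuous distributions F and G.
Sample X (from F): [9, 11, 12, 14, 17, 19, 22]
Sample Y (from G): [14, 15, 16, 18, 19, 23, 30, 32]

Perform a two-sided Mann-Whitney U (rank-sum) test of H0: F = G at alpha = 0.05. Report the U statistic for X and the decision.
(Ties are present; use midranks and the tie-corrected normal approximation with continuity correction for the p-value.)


Step 1: Combine and sort all 15 observations; assign midranks.
sorted (value, group): (9,X), (11,X), (12,X), (14,X), (14,Y), (15,Y), (16,Y), (17,X), (18,Y), (19,X), (19,Y), (22,X), (23,Y), (30,Y), (32,Y)
ranks: 9->1, 11->2, 12->3, 14->4.5, 14->4.5, 15->6, 16->7, 17->8, 18->9, 19->10.5, 19->10.5, 22->12, 23->13, 30->14, 32->15
Step 2: Rank sum for X: R1 = 1 + 2 + 3 + 4.5 + 8 + 10.5 + 12 = 41.
Step 3: U_X = R1 - n1(n1+1)/2 = 41 - 7*8/2 = 41 - 28 = 13.
       U_Y = n1*n2 - U_X = 56 - 13 = 43.
Step 4: Ties are present, so use the tie-corrected normal approximation (with continuity correction) for the p-value.
Step 5: p-value = 0.092753; compare to alpha = 0.05. fail to reject H0.

U_X = 13, p = 0.092753, fail to reject H0 at alpha = 0.05.


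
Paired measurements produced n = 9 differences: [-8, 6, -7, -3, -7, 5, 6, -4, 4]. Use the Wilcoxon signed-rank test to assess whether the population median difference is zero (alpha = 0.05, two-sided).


Step 1: Drop any zero differences (none here) and take |d_i|.
|d| = [8, 6, 7, 3, 7, 5, 6, 4, 4]
Step 2: Midrank |d_i| (ties get averaged ranks).
ranks: |8|->9, |6|->5.5, |7|->7.5, |3|->1, |7|->7.5, |5|->4, |6|->5.5, |4|->2.5, |4|->2.5
Step 3: Attach original signs; sum ranks with positive sign and with negative sign.
W+ = 5.5 + 4 + 5.5 + 2.5 = 17.5
W- = 9 + 7.5 + 1 + 7.5 + 2.5 = 27.5
(Check: W+ + W- = 45 should equal n(n+1)/2 = 45.)
Step 4: Test statistic W = min(W+, W-) = 17.5.
Step 5: Ties in |d|, so use the tie-corrected normal approximation.
        E[W] = n(n+1)/4 = 9*10/4 = 22.5.
        Tie groups: |d|=4 (t=2), |d|=6 (t=2), |d|=7 (t=2); sum(t^3 - t) = 18.
        Var[W] = n(n+1)(2n+1)/24 - sum(t^3-t)/48 = 1710/24 - 18/48 = 70.875.
        z = (W - E[W]) / sqrt(Var[W]) = (17.5 - 22.5) / 8.4187 = -0.5939.
        Two-sided p = 2*Phi(z) = 0.552570.
Step 6: alpha = 0.05. fail to reject H0.

W+ = 17.5, W- = 27.5, W = min = 17.5, p = 0.552570, fail to reject H0.


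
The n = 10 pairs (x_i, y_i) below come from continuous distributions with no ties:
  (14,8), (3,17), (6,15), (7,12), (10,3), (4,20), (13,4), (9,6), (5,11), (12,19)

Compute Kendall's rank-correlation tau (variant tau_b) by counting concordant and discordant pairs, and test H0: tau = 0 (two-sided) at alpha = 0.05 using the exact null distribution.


Step 1: Enumerate the 45 unordered pairs (i,j) with i<j and classify each by sign(x_j-x_i) * sign(y_j-y_i).
  (1,2):dx=-11,dy=+9->D; (1,3):dx=-8,dy=+7->D; (1,4):dx=-7,dy=+4->D; (1,5):dx=-4,dy=-5->C
  (1,6):dx=-10,dy=+12->D; (1,7):dx=-1,dy=-4->C; (1,8):dx=-5,dy=-2->C; (1,9):dx=-9,dy=+3->D
  (1,10):dx=-2,dy=+11->D; (2,3):dx=+3,dy=-2->D; (2,4):dx=+4,dy=-5->D; (2,5):dx=+7,dy=-14->D
  (2,6):dx=+1,dy=+3->C; (2,7):dx=+10,dy=-13->D; (2,8):dx=+6,dy=-11->D; (2,9):dx=+2,dy=-6->D
  (2,10):dx=+9,dy=+2->C; (3,4):dx=+1,dy=-3->D; (3,5):dx=+4,dy=-12->D; (3,6):dx=-2,dy=+5->D
  (3,7):dx=+7,dy=-11->D; (3,8):dx=+3,dy=-9->D; (3,9):dx=-1,dy=-4->C; (3,10):dx=+6,dy=+4->C
  (4,5):dx=+3,dy=-9->D; (4,6):dx=-3,dy=+8->D; (4,7):dx=+6,dy=-8->D; (4,8):dx=+2,dy=-6->D
  (4,9):dx=-2,dy=-1->C; (4,10):dx=+5,dy=+7->C; (5,6):dx=-6,dy=+17->D; (5,7):dx=+3,dy=+1->C
  (5,8):dx=-1,dy=+3->D; (5,9):dx=-5,dy=+8->D; (5,10):dx=+2,dy=+16->C; (6,7):dx=+9,dy=-16->D
  (6,8):dx=+5,dy=-14->D; (6,9):dx=+1,dy=-9->D; (6,10):dx=+8,dy=-1->D; (7,8):dx=-4,dy=+2->D
  (7,9):dx=-8,dy=+7->D; (7,10):dx=-1,dy=+15->D; (8,9):dx=-4,dy=+5->D; (8,10):dx=+3,dy=+13->C
  (9,10):dx=+7,dy=+8->C
Step 2: C = 13, D = 32, total pairs = 45.
Step 3: tau = (C - D)/(n(n-1)/2) = (13 - 32)/45 = -0.422222.
Step 4: Exact two-sided p-value (enumerate n! = 3628800 permutations of y under H0): p = 0.108313.
Step 5: alpha = 0.05. fail to reject H0.

tau_b = -0.4222 (C=13, D=32), p = 0.108313, fail to reject H0.


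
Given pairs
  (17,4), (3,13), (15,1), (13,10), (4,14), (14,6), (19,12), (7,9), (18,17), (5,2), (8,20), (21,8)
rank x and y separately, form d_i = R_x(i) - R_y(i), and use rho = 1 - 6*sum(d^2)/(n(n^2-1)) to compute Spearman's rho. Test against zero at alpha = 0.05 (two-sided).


Step 1: Rank x and y separately (midranks; no ties here).
rank(x): 17->9, 3->1, 15->8, 13->6, 4->2, 14->7, 19->11, 7->4, 18->10, 5->3, 8->5, 21->12
rank(y): 4->3, 13->9, 1->1, 10->7, 14->10, 6->4, 12->8, 9->6, 17->11, 2->2, 20->12, 8->5
Step 2: d_i = R_x(i) - R_y(i); compute d_i^2.
  (9-3)^2=36, (1-9)^2=64, (8-1)^2=49, (6-7)^2=1, (2-10)^2=64, (7-4)^2=9, (11-8)^2=9, (4-6)^2=4, (10-11)^2=1, (3-2)^2=1, (5-12)^2=49, (12-5)^2=49
sum(d^2) = 336.
Step 3: rho = 1 - 6*336 / (12*(12^2 - 1)) = 1 - 2016/1716 = -0.174825.
Step 4: Under H0, t = rho * sqrt((n-2)/(1-rho^2)) = -0.5615 ~ t(10).
Step 5: Two-sided p-value from the t-distribution with 10 df = 0.586824.
Step 6: alpha = 0.05. fail to reject H0.

rho = -0.1748, p = 0.586824, fail to reject H0 at alpha = 0.05.


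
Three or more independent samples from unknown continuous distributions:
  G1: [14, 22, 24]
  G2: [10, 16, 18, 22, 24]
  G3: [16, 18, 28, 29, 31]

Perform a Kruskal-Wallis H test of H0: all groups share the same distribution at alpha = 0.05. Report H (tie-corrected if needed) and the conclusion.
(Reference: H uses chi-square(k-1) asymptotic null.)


Step 1: Combine all N = 13 observations and assign midranks.
sorted (value, group, rank): (10,G2,1), (14,G1,2), (16,G2,3.5), (16,G3,3.5), (18,G2,5.5), (18,G3,5.5), (22,G1,7.5), (22,G2,7.5), (24,G1,9.5), (24,G2,9.5), (28,G3,11), (29,G3,12), (31,G3,13)
Step 2: Sum ranks within each group.
R_1 = 19 (n_1 = 3)
R_2 = 27 (n_2 = 5)
R_3 = 45 (n_3 = 5)
Step 3: H = 12/(N(N+1)) * sum(R_i^2/n_i) - 3(N+1)
     = 12/(13*14) * (19^2/3 + 27^2/5 + 45^2/5) - 3*14
     = 0.065934 * 671.133 - 42
     = 2.250549.
Step 4: Ties present; correction factor C = 1 - 24/(13^3 - 13) = 0.989011. Corrected H = 2.250549 / 0.989011 = 2.275556.
Step 5: Under H0, H ~ chi^2(2); p-value = 0.320531.
Step 6: alpha = 0.05. fail to reject H0.

H = 2.2756, df = 2, p = 0.320531, fail to reject H0.


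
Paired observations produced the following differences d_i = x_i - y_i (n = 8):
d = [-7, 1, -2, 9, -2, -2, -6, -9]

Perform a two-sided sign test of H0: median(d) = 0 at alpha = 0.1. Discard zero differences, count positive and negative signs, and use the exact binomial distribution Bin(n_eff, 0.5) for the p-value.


Step 1: Discard zero differences. Original n = 8; n_eff = number of nonzero differences = 8.
Nonzero differences (with sign): -7, +1, -2, +9, -2, -2, -6, -9
Step 2: Count signs: positive = 2, negative = 6.
Step 3: Under H0: P(positive) = 0.5, so the number of positives S ~ Bin(8, 0.5).
Step 4: Two-sided exact p-value = sum of Bin(8,0.5) probabilities at or below the observed probability = 0.289062.
Step 5: alpha = 0.1. fail to reject H0.

n_eff = 8, pos = 2, neg = 6, p = 0.289062, fail to reject H0.


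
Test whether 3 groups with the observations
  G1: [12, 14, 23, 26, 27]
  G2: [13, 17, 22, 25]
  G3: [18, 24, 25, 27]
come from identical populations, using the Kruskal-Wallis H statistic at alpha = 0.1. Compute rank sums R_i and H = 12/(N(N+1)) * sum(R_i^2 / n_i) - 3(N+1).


Step 1: Combine all N = 13 observations and assign midranks.
sorted (value, group, rank): (12,G1,1), (13,G2,2), (14,G1,3), (17,G2,4), (18,G3,5), (22,G2,6), (23,G1,7), (24,G3,8), (25,G2,9.5), (25,G3,9.5), (26,G1,11), (27,G1,12.5), (27,G3,12.5)
Step 2: Sum ranks within each group.
R_1 = 34.5 (n_1 = 5)
R_2 = 21.5 (n_2 = 4)
R_3 = 35 (n_3 = 4)
Step 3: H = 12/(N(N+1)) * sum(R_i^2/n_i) - 3(N+1)
     = 12/(13*14) * (34.5^2/5 + 21.5^2/4 + 35^2/4) - 3*14
     = 0.065934 * 659.862 - 42
     = 1.507418.
Step 4: Ties present; correction factor C = 1 - 12/(13^3 - 13) = 0.994505. Corrected H = 1.507418 / 0.994505 = 1.515746.
Step 5: Under H0, H ~ chi^2(2); p-value = 0.468662.
Step 6: alpha = 0.1. fail to reject H0.

H = 1.5157, df = 2, p = 0.468662, fail to reject H0.


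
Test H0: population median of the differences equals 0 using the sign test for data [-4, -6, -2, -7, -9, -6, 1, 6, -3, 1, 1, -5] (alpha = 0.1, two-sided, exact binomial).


Step 1: Discard zero differences. Original n = 12; n_eff = number of nonzero differences = 12.
Nonzero differences (with sign): -4, -6, -2, -7, -9, -6, +1, +6, -3, +1, +1, -5
Step 2: Count signs: positive = 4, negative = 8.
Step 3: Under H0: P(positive) = 0.5, so the number of positives S ~ Bin(12, 0.5).
Step 4: Two-sided exact p-value = sum of Bin(12,0.5) probabilities at or below the observed probability = 0.387695.
Step 5: alpha = 0.1. fail to reject H0.

n_eff = 12, pos = 4, neg = 8, p = 0.387695, fail to reject H0.


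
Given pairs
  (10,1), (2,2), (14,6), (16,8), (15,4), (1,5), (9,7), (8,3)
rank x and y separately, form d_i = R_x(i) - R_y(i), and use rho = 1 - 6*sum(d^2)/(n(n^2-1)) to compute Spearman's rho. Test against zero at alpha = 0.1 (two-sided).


Step 1: Rank x and y separately (midranks; no ties here).
rank(x): 10->5, 2->2, 14->6, 16->8, 15->7, 1->1, 9->4, 8->3
rank(y): 1->1, 2->2, 6->6, 8->8, 4->4, 5->5, 7->7, 3->3
Step 2: d_i = R_x(i) - R_y(i); compute d_i^2.
  (5-1)^2=16, (2-2)^2=0, (6-6)^2=0, (8-8)^2=0, (7-4)^2=9, (1-5)^2=16, (4-7)^2=9, (3-3)^2=0
sum(d^2) = 50.
Step 3: rho = 1 - 6*50 / (8*(8^2 - 1)) = 1 - 300/504 = 0.404762.
Step 4: Under H0, t = rho * sqrt((n-2)/(1-rho^2)) = 1.0842 ~ t(6).
Step 5: Two-sided p-value from the t-distribution with 6 df = 0.319889.
Step 6: alpha = 0.1. fail to reject H0.

rho = 0.4048, p = 0.319889, fail to reject H0 at alpha = 0.1.


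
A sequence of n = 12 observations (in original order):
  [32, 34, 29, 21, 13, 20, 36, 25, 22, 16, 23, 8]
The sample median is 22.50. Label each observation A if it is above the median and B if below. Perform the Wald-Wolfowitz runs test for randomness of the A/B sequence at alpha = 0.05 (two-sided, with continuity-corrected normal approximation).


Step 1: Compute median = 22.50; label A = above, B = below.
Labels in order: AAABBBAABBAB  (n_A = 6, n_B = 6)
Step 2: Count runs R = 6.
Step 3: Under H0 (random ordering), E[R] = 2*n_A*n_B/(n_A+n_B) + 1 = 2*6*6/12 + 1 = 7.0000.
        Var[R] = 2*n_A*n_B*(2*n_A*n_B - n_A - n_B) / ((n_A+n_B)^2 * (n_A+n_B-1)) = 4320/1584 = 2.7273.
        SD[R] = 1.6514.
Step 4: Continuity-corrected z = (R + 0.5 - E[R]) / SD[R] = (6 + 0.5 - 7.0000) / 1.6514 = -0.3028.
Step 5: Two-sided p-value via normal approximation = 2*(1 - Phi(|z|)) = 0.762069.
Step 6: alpha = 0.05. fail to reject H0.

R = 6, z = -0.3028, p = 0.762069, fail to reject H0.
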